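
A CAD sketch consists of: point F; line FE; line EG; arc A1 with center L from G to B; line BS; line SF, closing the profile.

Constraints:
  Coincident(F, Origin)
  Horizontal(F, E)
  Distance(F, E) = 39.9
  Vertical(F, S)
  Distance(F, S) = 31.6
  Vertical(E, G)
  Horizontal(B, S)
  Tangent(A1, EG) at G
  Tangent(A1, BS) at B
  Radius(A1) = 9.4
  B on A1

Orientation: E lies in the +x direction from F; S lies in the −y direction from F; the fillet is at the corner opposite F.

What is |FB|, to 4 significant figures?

43.92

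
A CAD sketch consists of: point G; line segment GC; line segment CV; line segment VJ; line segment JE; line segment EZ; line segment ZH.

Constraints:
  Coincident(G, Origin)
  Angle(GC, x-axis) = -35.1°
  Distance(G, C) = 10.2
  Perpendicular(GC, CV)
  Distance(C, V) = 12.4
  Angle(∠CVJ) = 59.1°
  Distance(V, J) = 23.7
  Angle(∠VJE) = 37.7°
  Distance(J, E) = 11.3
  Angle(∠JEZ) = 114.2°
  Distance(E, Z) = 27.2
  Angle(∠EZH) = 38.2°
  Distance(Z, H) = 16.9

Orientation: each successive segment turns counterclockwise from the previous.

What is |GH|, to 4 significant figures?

16.22

G is at the origin; GC runs at -35.1° with length 10.2, so C = (8.345, -5.865). The perpendicularity gives CV at right angles to GC, so CV runs at 54.90°; with |CV| = 12.4, V = (15.48, 4.280). ∠CVJ = 59.1° gives VJ at 175.8° from the x-axis; with |VJ| = 23.7, J = (-8.161, 6.016). ∠VJE = 37.7° gives JE at -41.90° from the x-axis; with |JE| = 11.3, E = (0.2496, -1.531). ∠JEZ = 114.2° gives EZ at 23.90° from the x-axis; with |EZ| = 27.2, Z = (25.12, 9.489). ∠EZH = 38.2° gives ZH at 165.7° from the x-axis; with |ZH| = 16.9, H = (8.741, 13.66). Then |GH| = |H − G| = 16.22.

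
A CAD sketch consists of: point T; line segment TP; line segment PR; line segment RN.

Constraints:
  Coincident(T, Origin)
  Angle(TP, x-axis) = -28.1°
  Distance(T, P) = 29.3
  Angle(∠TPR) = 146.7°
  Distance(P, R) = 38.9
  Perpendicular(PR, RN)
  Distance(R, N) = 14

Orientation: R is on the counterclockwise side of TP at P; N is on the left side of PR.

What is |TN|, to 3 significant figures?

63.4

∠TPR = 146.7°, so PR runs at -28.1° + (180° − 146.7°) = 5.20° from the x-axis; with |PR| = 38.9, R = P + 38.9·(cos 5.20°, sin 5.20°) = (64.6, -10.3). The perpendicularity gives RN at right angles to PR; with |RN| = 14.0 on the left of PR, N = R + 14.0·(-0.0906, 0.996) = (63.3, 3.67). Then |TN| = |N − T| = 63.4.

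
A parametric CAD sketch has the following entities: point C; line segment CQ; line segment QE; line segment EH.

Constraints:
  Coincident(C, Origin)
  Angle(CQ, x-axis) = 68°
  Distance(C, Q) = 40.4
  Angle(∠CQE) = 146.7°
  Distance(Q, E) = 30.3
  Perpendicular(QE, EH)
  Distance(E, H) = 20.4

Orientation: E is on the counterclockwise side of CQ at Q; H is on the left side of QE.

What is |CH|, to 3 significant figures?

64.1

C is at the origin; CQ runs at 68.0° with length 40.4, so Q = 40.4·(cos 68.0°, sin 68.0°) = (15.1, 37.5). ∠CQE = 146.7°, so QE runs at 68.0° + (180° − 146.7°) = 101° from the x-axis; with |QE| = 30.3, E = Q + 30.3·(cos 101°, sin 101°) = (9.20, 67.2). QE ⟂ EH; with |EH| = 20.4 on the left of QE, H = E + 20.4·(-0.981, -0.196) = (-10.8, 63.2). Then |CH| = |H − C| = 64.1.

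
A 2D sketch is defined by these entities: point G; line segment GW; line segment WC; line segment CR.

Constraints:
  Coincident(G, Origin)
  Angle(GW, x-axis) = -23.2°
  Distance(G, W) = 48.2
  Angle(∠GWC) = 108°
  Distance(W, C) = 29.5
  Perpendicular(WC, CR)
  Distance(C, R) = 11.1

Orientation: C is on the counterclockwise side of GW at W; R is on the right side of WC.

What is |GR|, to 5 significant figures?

72.202

∠GWC = 108.0°, so WC runs at -23.2° + (180° − 108.0°) = 48.800° from the x-axis; with |WC| = 29.5, C = W + 29.5·(cos 48.800°, sin 48.800°) = (63.734, 3.2082). WC ⟂ CR; with |CR| = 11.1 on the right of WC, R = C + 11.1·(0.75241, -0.65869) = (72.085, -4.1032). Then |GR| = |R − G| = 72.202.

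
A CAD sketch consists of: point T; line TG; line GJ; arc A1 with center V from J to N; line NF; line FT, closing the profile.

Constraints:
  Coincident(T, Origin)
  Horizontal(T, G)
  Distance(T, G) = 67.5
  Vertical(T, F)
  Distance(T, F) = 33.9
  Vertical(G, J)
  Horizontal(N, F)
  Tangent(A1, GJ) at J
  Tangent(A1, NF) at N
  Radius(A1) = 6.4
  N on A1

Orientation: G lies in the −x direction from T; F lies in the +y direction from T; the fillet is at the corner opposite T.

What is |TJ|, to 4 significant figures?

72.89

T is at the origin; TG is horizontal with |TG| = 67.5 and G on the −x side, so G = (-67.50, 0.000). TF is vertical with |TF| = 33.9 and F on the +y side, so F = (0.000, 33.90). The virtual corner opposite T is at (-67.50, 33.90). Since A1 is tangent to GJ there, VJ ⟂ GJ and since A1 is tangent to NF there, VN ⟂ NF, with radius 6.4, so the center V sits 6.4 in from both sides at V = (-61.10, 27.50). That places the tangent points at J = (-67.50, 27.50) on GJ and N = (-61.10, 33.90) on NF. Then |TJ| = |J − T| = 72.89.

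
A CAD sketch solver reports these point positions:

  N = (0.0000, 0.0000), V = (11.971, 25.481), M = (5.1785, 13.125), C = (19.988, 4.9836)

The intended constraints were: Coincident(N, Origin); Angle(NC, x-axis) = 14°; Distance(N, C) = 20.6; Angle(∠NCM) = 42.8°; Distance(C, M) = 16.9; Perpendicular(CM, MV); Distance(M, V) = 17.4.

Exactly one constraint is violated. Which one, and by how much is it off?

Distance(M, V) = 17.4 — off by 3.30.

N = (0.00, 0.00) ✓; NC at 14.00° ✓; |NC| = 20.60 ✓; ∠NCM = 42.80° ✓; |CM| = 16.90 ✓; ∠(CM, MV) = 90.00° ✓; |MV| = 14.10 ✗.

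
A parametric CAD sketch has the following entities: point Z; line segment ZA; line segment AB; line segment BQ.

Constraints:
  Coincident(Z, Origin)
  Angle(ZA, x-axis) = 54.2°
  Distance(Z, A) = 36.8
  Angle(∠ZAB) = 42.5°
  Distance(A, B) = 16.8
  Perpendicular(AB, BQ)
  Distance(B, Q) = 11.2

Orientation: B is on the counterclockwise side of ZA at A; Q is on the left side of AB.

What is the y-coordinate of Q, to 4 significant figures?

15.47

Z is at the origin; ZA runs at 54.2° with length 36.8, so A = 36.8·(cos 54.2°, sin 54.2°) = (21.53, 29.85). ∠ZAB = 42.5°, so AB runs at 54.2° + (180° − 42.5°) = 191.7° from the x-axis; with |AB| = 16.8, B = A + 16.8·(cos 191.7°, sin 191.7°) = (5.075, 26.44). The perpendicularity gives BQ at right angles to AB; with |BQ| = 11.2 on the left of AB, Q = B + 11.2·(0.2028, -0.9792) = (7.347, 15.47). So Q.y = 15.47.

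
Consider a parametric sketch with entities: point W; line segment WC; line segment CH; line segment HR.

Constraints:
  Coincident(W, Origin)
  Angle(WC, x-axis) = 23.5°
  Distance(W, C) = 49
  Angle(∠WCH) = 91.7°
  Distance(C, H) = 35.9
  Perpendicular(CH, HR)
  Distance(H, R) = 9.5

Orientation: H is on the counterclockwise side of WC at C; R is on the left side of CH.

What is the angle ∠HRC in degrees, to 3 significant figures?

75.2°

W is at the origin; WC runs at 23.5° with length 49.0, so C = 49.0·(cos 23.5°, sin 23.5°) = (44.9, 19.5). ∠WCH = 91.7°, so CH runs at 23.5° + (180° − 91.7°) = 112° from the x-axis; with |CH| = 35.9, H = C + 35.9·(cos 112°, sin 112°) = (31.6, 52.9). The perpendicularity gives HR at right angles to CH; with |HR| = 9.5 on the left of CH, R = H + 9.5·(-0.928, -0.371) = (22.8, 49.3). Then cos ∠HRC = RH·RC / (|RH||RC|), giving 75.2°.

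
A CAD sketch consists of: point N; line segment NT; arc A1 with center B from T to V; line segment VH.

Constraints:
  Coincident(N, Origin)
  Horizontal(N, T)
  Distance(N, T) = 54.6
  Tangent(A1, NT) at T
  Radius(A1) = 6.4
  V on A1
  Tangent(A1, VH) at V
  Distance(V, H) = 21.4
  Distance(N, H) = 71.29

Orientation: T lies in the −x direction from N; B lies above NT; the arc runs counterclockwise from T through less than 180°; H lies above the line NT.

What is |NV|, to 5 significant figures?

51.680

N is at the origin; NT is horizontal with |NT| = 54.6 and T on the −x side, so T = (-54.600, 0.0000). A1 meets NT tangentially, so BT is at right angles to NT, so B = T + (0, 6.4) = (-54.600, 6.4000). Since BV ⟂ VH (tangency), |BH| = √(6.4² + 21.4²) = 22.337 regardless of where V sits on A1. So H lies on both circle(N, 71.29) and circle(B, 22.337); the above-NT intersection is H = (-66.696, 25.178). V is the foot of the tangent from H: V = (-50.438, 11.262).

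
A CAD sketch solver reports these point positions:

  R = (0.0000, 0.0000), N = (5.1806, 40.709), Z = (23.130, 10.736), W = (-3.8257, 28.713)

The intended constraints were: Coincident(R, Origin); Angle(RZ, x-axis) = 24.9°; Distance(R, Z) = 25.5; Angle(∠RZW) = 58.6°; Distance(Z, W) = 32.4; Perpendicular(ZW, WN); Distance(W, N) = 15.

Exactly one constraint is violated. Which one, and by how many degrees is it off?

Perpendicular(ZW, WN) — off by 3.20°.

R = (0.00, 0.00) ✓; RZ at 24.90° ✓; |RZ| = 25.50 ✓; ∠RZW = 58.60° ✓; |ZW| = 32.40 ✓; ∠(ZW, WN) = 93.20° ✗; |WN| = 15.00 ✓.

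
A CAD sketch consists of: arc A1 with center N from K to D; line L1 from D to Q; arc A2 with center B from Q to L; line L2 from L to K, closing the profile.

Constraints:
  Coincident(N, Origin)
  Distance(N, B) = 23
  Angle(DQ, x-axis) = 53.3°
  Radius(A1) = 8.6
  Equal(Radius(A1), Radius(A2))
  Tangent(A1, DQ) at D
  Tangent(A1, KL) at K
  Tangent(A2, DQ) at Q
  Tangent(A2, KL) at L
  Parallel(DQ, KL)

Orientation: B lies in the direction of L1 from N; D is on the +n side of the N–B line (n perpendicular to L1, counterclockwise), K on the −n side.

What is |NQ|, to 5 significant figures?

24.555

Tangency of A1 to both parallel lines with radius 8.6 puts D and K at N ± 8.6·n: D = (-6.8953, 5.1396), K = (6.8953, -5.1396). Equal radii place Q and L the same way about B: Q = B + 8.6·n = (6.8501, 23.580), L = B − 8.6·n = (20.641, 13.301). Then |NQ| = |Q − N| = 24.555.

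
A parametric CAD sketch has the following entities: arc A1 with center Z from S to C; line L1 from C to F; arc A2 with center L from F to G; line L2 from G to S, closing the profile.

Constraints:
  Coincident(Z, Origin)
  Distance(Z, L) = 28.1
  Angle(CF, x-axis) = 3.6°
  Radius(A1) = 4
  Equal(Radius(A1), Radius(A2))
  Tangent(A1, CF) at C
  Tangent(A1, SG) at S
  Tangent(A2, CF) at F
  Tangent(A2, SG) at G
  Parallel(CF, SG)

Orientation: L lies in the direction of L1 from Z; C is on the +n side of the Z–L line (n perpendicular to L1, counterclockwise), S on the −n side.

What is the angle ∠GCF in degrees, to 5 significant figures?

15.892°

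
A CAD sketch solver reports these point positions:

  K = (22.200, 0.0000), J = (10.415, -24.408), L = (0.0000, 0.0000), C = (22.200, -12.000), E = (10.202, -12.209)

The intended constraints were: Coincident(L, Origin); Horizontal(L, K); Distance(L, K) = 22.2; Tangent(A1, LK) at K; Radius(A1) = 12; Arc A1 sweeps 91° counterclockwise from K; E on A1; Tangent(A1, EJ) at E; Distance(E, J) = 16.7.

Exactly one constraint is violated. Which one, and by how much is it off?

Distance(E, J) = 16.7 — off by 4.50.

L = (0.00, 0.00) ✓; L.y = 0.00, K.y = 0.00 ✓; |LK| = 22.20 ✓; ∠(CK, KL) = 90.00° ✓; |CK| = 12.00 ✓; bearing(C→E) − bearing(C→K) = 91.00° ✓; |CE| = 12.00 ✓; ∠(CE, EJ) = 90.00° ✓; |EJ| = 12.20 ✗.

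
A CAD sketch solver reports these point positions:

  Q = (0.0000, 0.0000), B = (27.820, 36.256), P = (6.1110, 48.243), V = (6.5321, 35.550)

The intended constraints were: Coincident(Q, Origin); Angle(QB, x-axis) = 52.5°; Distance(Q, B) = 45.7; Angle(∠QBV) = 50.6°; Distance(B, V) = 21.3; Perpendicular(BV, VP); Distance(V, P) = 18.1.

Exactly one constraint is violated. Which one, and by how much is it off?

Distance(V, P) = 18.1 — off by 5.40.

Q = (0.00, 0.00) ✓; QB at 52.50° ✓; |QB| = 45.70 ✓; ∠QBV = 50.60° ✓; |BV| = 21.30 ✓; ∠(BV, VP) = 90.00° ✓; |VP| = 12.70 ✗.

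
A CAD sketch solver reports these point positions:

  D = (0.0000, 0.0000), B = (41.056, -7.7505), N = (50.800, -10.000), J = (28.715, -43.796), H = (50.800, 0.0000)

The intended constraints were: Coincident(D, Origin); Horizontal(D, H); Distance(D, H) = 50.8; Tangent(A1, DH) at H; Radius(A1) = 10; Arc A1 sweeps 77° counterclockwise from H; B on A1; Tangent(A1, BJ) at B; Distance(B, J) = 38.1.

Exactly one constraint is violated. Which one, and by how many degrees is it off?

Tangent(A1, BJ) at B — off by 5.90°.

D = (0.00, 0.00) ✓; D.y = 0.00, H.y = 0.00 ✓; |DH| = 50.80 ✓; ∠(NH, HD) = 90.00° ✓; |NH| = 10.00 ✓; bearing(N→B) − bearing(N→H) = 77.00° ✓; |NB| = 10.00 ✓; ∠(NB, BJ) = 95.90° ✗; |BJ| = 38.10 ✓.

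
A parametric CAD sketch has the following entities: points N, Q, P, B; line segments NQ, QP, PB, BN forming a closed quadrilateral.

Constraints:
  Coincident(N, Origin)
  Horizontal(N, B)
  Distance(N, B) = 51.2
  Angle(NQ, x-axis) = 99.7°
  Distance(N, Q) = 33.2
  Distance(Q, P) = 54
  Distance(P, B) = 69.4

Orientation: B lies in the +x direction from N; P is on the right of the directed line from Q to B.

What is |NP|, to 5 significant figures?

25.417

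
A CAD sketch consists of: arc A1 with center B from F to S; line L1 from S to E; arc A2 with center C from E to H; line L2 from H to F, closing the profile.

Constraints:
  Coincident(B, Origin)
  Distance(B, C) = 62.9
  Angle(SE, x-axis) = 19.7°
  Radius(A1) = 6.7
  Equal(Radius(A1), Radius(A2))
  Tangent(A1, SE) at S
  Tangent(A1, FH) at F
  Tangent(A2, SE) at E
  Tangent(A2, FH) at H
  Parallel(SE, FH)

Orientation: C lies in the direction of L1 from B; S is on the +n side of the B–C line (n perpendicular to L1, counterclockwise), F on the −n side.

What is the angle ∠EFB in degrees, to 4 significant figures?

77.97°

The slot axis is L1's direction at 19.7°, so u = (cos 19.7°, sin 19.7°) = (0.9415, 0.3371) and n = (−sin 19.7°, cos 19.7°) = (-0.3371, 0.9415). B is at the origin and C lies 62.9 along u from B, so C = 62.9·u = (59.22, 21.20). Tangency of A1 to both parallel lines with radius 6.7 puts S and F at B ± 6.7·n: S = (-2.259, 6.308), F = (2.259, -6.308). Equal radii place E and H the same way about C: E = C + 6.7·n = (56.96, 27.51), H = C − 6.7·n = (61.48, 14.90). Then cos ∠EFB = FE·FB / (|FE||FB|), giving 77.97°.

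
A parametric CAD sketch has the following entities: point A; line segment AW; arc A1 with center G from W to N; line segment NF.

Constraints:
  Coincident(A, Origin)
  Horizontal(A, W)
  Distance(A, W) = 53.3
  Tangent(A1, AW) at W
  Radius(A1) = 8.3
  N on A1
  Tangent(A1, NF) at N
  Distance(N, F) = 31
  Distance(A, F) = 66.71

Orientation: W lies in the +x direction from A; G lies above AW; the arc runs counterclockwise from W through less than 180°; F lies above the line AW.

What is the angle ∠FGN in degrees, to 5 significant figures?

75.011°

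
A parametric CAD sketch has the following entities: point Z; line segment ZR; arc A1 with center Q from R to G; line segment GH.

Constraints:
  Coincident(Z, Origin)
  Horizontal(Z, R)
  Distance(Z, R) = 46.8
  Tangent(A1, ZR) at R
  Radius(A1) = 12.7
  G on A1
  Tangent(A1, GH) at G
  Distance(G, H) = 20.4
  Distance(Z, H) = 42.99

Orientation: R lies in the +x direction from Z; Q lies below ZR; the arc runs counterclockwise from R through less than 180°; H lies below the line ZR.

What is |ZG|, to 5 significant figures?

35.840

Checks: Z.y = 0.00, R.y = 0.00 ✓; |QG| = 12.70 ✓; ∠(QG, GH) = 90.00° ✓; |GH| = 20.40 ✓; |ZH| = 42.99 ✓.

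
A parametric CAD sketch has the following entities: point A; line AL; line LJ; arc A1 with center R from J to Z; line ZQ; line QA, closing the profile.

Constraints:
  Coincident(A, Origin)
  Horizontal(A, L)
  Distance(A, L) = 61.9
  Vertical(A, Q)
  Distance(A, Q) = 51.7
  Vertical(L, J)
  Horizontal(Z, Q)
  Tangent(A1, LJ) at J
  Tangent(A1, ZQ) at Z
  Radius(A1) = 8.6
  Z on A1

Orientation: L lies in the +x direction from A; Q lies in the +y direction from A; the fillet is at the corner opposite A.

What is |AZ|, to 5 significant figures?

74.255

A is at the origin; AL is horizontal with |AL| = 61.9 and L on the +x side, so L = (61.900, 0.0000). AQ is vertical with |AQ| = 51.7 and Q on the +y side, so Q = (0.0000, 51.700). The virtual corner opposite A is at (61.900, 51.700). Since A1 is tangent to LJ there, RJ ⟂ LJ and tangency of A1 to ZQ means the radius RZ is perpendicular to ZQ, with radius 8.6, so the center R sits 8.6 in from both sides at R = (53.300, 43.100). That places the tangent points at J = (61.900, 43.100) on LJ and Z = (53.300, 51.700) on ZQ. Then |AZ| = |Z − A| = 74.255.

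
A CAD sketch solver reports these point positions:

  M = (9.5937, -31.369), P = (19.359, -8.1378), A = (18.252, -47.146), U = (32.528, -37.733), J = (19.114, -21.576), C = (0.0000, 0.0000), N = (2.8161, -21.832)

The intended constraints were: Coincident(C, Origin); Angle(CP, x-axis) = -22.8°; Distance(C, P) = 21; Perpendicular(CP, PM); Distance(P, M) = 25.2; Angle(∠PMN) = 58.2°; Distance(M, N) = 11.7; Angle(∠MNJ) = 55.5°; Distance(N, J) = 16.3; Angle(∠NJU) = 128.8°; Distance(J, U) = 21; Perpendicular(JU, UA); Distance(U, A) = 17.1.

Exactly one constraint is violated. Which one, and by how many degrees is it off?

Perpendicular(JU, UA) — off by 6.30°.

C = (0.00, 0.00) ✓; CP at -22.80° ✓; |CP| = 21.00 ✓; ∠(CP, PM) = 90.00° ✓; |PM| = 25.20 ✓; ∠PMN = 58.20° ✓; |MN| = 11.70 ✓; ∠MNJ = 55.50° ✓; |NJ| = 16.30 ✓; ∠NJU = 128.8° ✓; |JU| = 21.00 ✓; ∠(JU, UA) = 96.30° ✗; |UA| = 17.10 ✓.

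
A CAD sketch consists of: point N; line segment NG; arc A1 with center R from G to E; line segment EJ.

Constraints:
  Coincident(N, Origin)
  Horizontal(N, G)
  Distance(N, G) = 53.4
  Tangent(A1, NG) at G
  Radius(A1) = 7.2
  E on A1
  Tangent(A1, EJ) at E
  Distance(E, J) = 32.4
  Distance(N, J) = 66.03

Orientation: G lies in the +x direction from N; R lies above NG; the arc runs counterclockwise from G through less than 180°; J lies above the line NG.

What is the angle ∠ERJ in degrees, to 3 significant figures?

77.5°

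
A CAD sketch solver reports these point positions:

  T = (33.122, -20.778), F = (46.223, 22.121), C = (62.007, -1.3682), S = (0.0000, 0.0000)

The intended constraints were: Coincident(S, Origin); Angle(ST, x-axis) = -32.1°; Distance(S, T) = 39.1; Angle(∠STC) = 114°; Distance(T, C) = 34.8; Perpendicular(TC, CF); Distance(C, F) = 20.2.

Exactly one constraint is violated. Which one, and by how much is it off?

Distance(C, F) = 20.2 — off by 8.10.

S = (0.00, 0.00) ✓; ST at -32.10° ✓; |ST| = 39.10 ✓; ∠STC = 114.0° ✓; |TC| = 34.80 ✓; ∠(TC, CF) = 90.00° ✓; |CF| = 28.30 ✗.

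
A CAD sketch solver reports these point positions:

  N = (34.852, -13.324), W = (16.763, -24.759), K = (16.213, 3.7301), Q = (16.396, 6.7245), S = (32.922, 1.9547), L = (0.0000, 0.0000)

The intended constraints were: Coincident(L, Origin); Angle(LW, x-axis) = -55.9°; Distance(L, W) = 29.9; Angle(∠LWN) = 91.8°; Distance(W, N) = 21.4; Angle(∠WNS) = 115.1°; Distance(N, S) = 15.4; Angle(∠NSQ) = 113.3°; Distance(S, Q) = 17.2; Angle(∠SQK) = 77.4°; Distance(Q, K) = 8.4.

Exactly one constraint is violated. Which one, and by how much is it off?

Distance(Q, K) = 8.4 — off by 5.40.

L = (0.00, 0.00) ✓; LW at -55.90° ✓; |LW| = 29.90 ✓; ∠LWN = 91.80° ✓; |WN| = 21.40 ✓; ∠WNS = 115.1° ✓; |NS| = 15.40 ✓; ∠NSQ = 113.3° ✓; |SQ| = 17.20 ✓; ∠SQK = 77.40° ✓; |QK| = 3.000 ✗.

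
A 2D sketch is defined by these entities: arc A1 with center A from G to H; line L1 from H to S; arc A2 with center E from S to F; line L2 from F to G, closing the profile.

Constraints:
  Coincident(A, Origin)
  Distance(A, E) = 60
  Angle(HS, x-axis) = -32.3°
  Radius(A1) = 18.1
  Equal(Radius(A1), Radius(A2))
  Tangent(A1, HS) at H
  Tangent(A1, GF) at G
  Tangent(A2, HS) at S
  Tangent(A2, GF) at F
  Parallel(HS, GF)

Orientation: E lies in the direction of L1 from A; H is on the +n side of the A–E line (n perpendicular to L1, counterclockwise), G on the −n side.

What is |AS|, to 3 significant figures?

62.7

The slot axis is L1's direction at -32.3°, so u = (cos -32.3°, sin -32.3°) = (0.845, -0.534) and n = (−sin -32.3°, cos -32.3°) = (0.534, 0.845). A is at the origin and E lies 60.0 along u from A, so E = 60.0·u = (50.7, -32.1). Tangency of A1 to both parallel lines with radius 18.1 puts H and G at A ± 18.1·n: H = (9.67, 15.3), G = (-9.67, -15.3). Equal radii place S and F the same way about E: S = E + 18.1·n = (60.4, -16.8), F = E − 18.1·n = (41.0, -47.4). Then |AS| = |S − A| = 62.7.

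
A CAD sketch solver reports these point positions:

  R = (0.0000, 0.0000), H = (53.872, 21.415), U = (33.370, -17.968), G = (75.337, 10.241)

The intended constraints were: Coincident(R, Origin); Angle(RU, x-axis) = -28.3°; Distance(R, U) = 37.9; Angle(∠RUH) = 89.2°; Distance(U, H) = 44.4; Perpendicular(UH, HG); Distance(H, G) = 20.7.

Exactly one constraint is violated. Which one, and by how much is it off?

Distance(H, G) = 20.7 — off by 3.50.

R = (0.00, 0.00) ✓; RU at -28.30° ✓; |RU| = 37.90 ✓; ∠RUH = 89.20° ✓; |UH| = 44.40 ✓; ∠(UH, HG) = 90.00° ✓; |HG| = 24.20 ✗.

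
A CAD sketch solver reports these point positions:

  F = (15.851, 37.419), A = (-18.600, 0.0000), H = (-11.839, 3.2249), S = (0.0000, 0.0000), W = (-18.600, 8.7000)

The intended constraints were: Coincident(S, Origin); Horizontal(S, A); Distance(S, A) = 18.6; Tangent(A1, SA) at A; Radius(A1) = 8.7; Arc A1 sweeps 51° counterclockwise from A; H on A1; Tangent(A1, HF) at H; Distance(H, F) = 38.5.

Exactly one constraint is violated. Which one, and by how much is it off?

Distance(H, F) = 38.5 — off by 5.50.

S = (0.00, 0.00) ✓; S.y = 0.00, A.y = 0.00 ✓; |SA| = 18.60 ✓; ∠(WA, AS) = 90.00° ✓; |WA| = 8.700 ✓; bearing(W→H) − bearing(W→A) = 51.00° ✓; |WH| = 8.700 ✓; ∠(WH, HF) = 90.00° ✓; |HF| = 44.00 ✗.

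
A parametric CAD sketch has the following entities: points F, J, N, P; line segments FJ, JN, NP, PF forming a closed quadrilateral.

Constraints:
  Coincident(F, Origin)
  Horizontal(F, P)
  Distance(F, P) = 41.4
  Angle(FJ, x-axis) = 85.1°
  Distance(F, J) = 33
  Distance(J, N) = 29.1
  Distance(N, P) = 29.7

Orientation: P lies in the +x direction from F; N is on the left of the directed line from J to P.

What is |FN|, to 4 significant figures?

42.15

Checks: |JN| = 29.10 ✓; |NP| = 29.70 ✓.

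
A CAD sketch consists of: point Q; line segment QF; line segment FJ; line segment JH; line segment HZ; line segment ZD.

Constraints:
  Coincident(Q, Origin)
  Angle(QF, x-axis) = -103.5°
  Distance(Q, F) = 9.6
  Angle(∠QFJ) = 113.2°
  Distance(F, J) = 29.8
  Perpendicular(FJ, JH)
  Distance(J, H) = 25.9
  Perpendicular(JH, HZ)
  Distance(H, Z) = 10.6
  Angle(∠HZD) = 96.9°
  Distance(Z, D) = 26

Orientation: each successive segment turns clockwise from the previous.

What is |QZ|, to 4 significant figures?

28.63

Q is at the origin; QF runs at -103.5° with length 9.6, so F = (-2.241, -9.335). ∠QFJ = 113.2° gives FJ at -170.3° from the x-axis; with |FJ| = 29.8, J = (-31.62, -14.36). FJ is perpendicular to JH, so JH runs at 99.70°; with |JH| = 25.9, H = (-35.98, 11.17). JH ⟂ HZ, so HZ runs at 9.700°; with |HZ| = 10.6, Z = (-25.53, 12.96). Then |QZ| = |Z − Q| = 28.63.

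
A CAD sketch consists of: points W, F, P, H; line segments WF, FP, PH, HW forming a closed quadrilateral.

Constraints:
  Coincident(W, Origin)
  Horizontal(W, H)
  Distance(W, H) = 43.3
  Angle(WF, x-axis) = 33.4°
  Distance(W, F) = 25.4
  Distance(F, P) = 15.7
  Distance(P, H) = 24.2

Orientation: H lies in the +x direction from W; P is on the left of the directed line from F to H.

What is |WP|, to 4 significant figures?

41.10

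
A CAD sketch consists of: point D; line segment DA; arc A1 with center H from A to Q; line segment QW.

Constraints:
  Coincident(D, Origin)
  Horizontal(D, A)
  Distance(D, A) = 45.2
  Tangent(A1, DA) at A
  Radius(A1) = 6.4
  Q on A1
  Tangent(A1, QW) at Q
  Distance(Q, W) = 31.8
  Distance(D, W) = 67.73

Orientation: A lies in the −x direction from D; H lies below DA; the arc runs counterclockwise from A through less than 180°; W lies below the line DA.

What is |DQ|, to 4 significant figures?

51.78

Checks: |HQ| = 6.400 ✓; ∠(HQ, QW) = 90.00° ✓; |QW| = 31.80 ✓; |DW| = 67.73 ✓.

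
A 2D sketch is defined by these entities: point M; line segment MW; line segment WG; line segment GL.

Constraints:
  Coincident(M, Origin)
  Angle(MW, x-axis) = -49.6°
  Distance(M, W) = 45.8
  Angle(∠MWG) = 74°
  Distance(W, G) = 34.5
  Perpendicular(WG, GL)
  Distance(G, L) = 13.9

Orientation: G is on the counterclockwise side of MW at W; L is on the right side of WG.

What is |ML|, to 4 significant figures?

61.92

M is at the origin; MW runs at -49.6° with length 45.8, so W = 45.8·(cos -49.6°, sin -49.6°) = (29.68, -34.88). ∠MWG = 74.0°, so WG runs at -49.6° + (180° − 74.0°) = 56.40° from the x-axis; with |WG| = 34.5, G = W + 34.5·(cos 56.40°, sin 56.40°) = (48.78, -6.143). WG ⟂ GL; with |GL| = 13.9 on the right of WG, L = G + 13.9·(0.8329, -0.5534) = (60.35, -13.83). Then |ML| = |L − M| = 61.92.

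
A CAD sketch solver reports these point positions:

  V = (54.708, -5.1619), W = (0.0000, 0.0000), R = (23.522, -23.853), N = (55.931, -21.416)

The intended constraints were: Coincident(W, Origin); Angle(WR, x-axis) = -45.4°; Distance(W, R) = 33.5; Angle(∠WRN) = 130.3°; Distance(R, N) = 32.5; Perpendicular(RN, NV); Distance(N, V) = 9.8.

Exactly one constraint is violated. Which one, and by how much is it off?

Distance(N, V) = 9.8 — off by 6.50.

W = (0.00, 0.00) ✓; WR at -45.40° ✓; |WR| = 33.50 ✓; ∠WRN = 130.3° ✓; |RN| = 32.50 ✓; ∠(RN, NV) = 90.00° ✓; |NV| = 16.30 ✗.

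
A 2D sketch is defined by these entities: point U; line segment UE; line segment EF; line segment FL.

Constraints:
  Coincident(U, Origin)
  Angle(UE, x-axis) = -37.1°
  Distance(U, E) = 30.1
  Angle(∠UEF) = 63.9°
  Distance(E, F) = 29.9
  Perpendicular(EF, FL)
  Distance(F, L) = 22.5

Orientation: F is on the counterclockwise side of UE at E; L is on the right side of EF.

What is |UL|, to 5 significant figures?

52.257

∠UEF = 63.9°, so EF runs at -37.1° + (180° − 63.9°) = 79.000° from the x-axis; with |EF| = 29.9, F = E + 29.9·(cos 79.000°, sin 79.000°) = (29.712, 11.194). EF ⟂ FL; with |FL| = 22.5 on the right of EF, L = F + 22.5·(0.98163, -0.19081) = (51.799, 6.9009). Then |UL| = |L − U| = 52.257.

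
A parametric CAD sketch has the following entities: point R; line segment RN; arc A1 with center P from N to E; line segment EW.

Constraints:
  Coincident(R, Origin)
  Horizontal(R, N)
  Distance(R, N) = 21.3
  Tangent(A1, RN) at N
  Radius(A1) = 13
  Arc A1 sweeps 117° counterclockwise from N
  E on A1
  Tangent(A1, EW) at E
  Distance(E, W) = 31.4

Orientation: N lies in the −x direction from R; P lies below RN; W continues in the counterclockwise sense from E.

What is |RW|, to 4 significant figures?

50.44

On A1, N sits at bearing 90° from P; a 117° counterclockwise sweep puts E at bearing 207°, so E = P + 13.0·(cos 207°, sin 207°) = (-32.88, -18.90). Tangency of A1 to EW means the radius PE is perpendicular to EW, so EW runs along (−sin 207°, cos 207°); with |EW| = 31.4, W = (-18.63, -46.88). Then |RW| = |W − R| = 50.44.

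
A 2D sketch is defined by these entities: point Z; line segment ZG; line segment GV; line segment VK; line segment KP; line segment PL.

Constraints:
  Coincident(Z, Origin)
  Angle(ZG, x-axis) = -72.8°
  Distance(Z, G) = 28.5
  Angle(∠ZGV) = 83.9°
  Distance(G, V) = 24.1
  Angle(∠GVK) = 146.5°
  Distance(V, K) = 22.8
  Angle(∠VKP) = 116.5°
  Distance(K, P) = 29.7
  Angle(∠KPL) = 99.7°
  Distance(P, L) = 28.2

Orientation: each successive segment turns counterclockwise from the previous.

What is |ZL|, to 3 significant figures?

17.2

Z is at the origin; ZG runs at -72.8° with length 28.5, so G = (8.43, -27.2). ∠ZGV = 83.9° gives GV at 23.3° from the x-axis; with |GV| = 24.1, V = (30.6, -17.7). ∠GVK = 146.5° gives VK at 56.8° from the x-axis; with |VK| = 22.8, K = (43.0, 1.39). ∠VKP = 116.5° gives KP at 120° from the x-axis; with |KP| = 29.7, P = (28.1, 27.0). ∠KPL = 99.7° gives PL at -159° from the x-axis; with |PL| = 28.2, L = (1.67, 17.1). Then |ZL| = |L − Z| = 17.2.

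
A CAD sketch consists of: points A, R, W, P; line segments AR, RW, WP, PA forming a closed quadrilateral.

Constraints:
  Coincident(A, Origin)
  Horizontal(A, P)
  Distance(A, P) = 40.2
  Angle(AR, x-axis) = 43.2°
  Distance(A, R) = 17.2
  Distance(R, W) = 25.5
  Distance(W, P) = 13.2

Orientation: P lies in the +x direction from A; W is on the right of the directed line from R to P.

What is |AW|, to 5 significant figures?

30.230

A is at the origin; AP is horizontal with |AP| = 40.2 and P in +x, so P = (40.2, 0). AR runs at 43.2° with |AR| = 17.2, so R = (12.538, 11.774). W is determined by |RW| = 25.5 and |WP| = 13.2 together: it lies at the intersection of circle(R, 25.5) and circle(P, 13.2). With |RP| = 30.063, the foot of the radical line on RP is 22.948 from R and the perpendicular offset is √(25.5² − 22.948²) = 11.118. Taking the right-of-RP solution: W = (29.299, -7.4437).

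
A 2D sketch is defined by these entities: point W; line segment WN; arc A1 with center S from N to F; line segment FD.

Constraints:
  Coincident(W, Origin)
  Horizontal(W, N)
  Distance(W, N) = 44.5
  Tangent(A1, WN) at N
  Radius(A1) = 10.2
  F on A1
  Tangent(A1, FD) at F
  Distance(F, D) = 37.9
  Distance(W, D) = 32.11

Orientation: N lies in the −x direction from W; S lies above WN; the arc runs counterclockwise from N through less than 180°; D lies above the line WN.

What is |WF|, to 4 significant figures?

37.32

W is at the origin; WN is horizontal with |WN| = 44.5 and N on the −x side, so N = (-44.50, 0.000). A1 meets WN tangentially, so SN is at right angles to WN, so S = N + (0, 10.2) = (-44.50, 10.20). Since SF ⟂ FD (tangency), |SD| = √(10.2² + 37.9²) = 39.25 regardless of where F sits on A1. So D lies on both circle(W, 32.11) and circle(S, 39.25); the above-WN intersection is D = (-10.76, 30.25). F is the foot of the tangent from D: F = (-37.19, 3.087).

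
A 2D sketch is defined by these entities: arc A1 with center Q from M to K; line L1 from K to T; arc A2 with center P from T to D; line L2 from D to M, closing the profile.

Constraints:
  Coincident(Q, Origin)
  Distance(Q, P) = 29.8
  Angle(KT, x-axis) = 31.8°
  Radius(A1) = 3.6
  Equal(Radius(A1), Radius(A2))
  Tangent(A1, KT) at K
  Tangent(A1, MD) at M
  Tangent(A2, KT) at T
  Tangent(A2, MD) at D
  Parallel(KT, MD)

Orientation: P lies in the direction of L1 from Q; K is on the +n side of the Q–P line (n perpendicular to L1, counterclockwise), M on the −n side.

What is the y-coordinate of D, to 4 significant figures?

12.64

Tangency of A1 to both parallel lines with radius 3.6 puts K and M at Q ± 3.6·n: K = (-1.897, 3.060), M = (1.897, -3.060). Equal radii place T and D the same way about P: T = P + 3.6·n = (23.43, 18.76), D = P − 3.6·n = (27.22, 12.64). So D.y = 12.64.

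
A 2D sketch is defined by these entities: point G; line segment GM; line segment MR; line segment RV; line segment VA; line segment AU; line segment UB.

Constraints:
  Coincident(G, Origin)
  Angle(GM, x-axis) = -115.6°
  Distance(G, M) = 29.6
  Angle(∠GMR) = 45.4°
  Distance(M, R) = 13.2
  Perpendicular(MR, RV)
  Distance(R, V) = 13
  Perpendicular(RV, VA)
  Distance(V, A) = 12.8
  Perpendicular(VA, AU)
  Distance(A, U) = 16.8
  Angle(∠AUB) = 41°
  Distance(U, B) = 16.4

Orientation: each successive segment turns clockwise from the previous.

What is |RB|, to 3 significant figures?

8.82

G is at the origin; GM runs at -115.6° with length 29.6, so M = (-12.8, -26.7). ∠GMR = 45.4° gives MR at 110° from the x-axis; with |MR| = 13.2, R = (-17.3, -14.3). MR is perpendicular to RV, so RV runs at 19.8°; with |RV| = 13.0, V = (-5.03, -9.87). RV is perpendicular to VA, so VA runs at -70.2°; with |VA| = 12.8, A = (-0.694, -21.9). VA ⟂ AU, so AU runs at -160°; with |AU| = 16.8, U = (-16.5, -27.6). ∠AUB = 41.0° gives UB at 60.8° from the x-axis; with |UB| = 16.4, B = (-8.50, -13.3). Then |RB| = |B − R| = 8.82.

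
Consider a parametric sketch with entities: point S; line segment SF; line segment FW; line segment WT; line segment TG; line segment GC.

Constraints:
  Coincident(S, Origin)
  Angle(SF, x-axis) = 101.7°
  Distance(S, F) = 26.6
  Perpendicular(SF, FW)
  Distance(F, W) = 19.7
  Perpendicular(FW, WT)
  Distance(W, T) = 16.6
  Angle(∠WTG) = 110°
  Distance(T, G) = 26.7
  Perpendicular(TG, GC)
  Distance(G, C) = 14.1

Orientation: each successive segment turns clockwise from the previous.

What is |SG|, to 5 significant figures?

5.4592

S is at the origin; SF runs at 101.7° with length 26.6, so F = (-5.3941, 26.047). The perpendicularity gives FW at right angles to SF, so FW runs at 11.700°; with |FW| = 19.7, W = (13.897, 30.042). The perpendicularity gives WT at right angles to FW, so WT runs at -78.300°; with |WT| = 16.6, T = (17.263, 13.787). ∠WTG = 110.0° gives TG at -148.30° from the x-axis; with |TG| = 26.7, G = (-5.4538, -0.24296). Then |SG| = |G − S| = 5.4592.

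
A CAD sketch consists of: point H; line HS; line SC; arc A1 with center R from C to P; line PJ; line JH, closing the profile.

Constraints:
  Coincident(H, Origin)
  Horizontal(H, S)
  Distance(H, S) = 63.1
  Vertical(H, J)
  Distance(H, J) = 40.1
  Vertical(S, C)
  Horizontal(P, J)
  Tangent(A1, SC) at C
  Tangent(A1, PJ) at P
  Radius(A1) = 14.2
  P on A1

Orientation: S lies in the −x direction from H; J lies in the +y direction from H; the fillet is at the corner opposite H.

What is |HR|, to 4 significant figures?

55.34

H is at the origin; H and S share the same y with |HS| = 63.1 and S on the −x side, so S = (-63.10, 0.000). H and J share the same x with |HJ| = 40.1 and J on the +y side, so J = (0.000, 40.10). The virtual corner opposite H is at (-63.10, 40.10). Since A1 is tangent to SC there, RC ⟂ SC and tangency of A1 to PJ means the radius RP is perpendicular to PJ, with radius 14.2, so the center R sits 14.2 in from both sides at R = (-48.90, 25.90). Then |HR| = |R − H| = 55.34.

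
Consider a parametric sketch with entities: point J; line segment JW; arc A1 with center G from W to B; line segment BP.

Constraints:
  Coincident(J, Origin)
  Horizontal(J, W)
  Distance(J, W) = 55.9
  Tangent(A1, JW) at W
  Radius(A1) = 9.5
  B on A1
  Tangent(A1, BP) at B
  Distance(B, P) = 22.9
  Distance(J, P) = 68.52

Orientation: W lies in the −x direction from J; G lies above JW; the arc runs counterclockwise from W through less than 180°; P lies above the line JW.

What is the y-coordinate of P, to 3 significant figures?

34.0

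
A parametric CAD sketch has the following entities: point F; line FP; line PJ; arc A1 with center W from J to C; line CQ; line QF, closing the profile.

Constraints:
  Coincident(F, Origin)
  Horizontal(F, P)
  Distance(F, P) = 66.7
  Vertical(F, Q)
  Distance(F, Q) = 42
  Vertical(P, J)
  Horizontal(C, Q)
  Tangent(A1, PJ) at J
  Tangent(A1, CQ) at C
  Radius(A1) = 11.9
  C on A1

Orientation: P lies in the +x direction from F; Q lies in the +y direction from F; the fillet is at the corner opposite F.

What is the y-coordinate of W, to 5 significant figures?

30.100

FQ is vertical with |FQ| = 42.0 and Q on the +y side, so Q = (0.0000, 42.000). The virtual corner opposite F is at (66.700, 42.000). Tangency of A1 to PJ means the radius WJ is perpendicular to PJ and A1 meets CQ tangentially, so WC is at right angles to CQ, with radius 11.9, so the center W sits 11.9 in from both sides at W = (54.800, 30.100). So W.y = 30.100.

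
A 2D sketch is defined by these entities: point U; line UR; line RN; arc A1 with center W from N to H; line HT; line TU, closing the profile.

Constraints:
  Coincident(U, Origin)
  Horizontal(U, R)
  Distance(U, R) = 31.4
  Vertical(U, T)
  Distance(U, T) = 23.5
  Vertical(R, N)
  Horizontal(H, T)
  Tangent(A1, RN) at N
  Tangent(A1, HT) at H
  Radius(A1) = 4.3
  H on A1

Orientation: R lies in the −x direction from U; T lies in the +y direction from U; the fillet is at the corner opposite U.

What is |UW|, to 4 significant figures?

33.21

U and T share the same x with |UT| = 23.5 and T on the +y side, so T = (0.000, 23.50). The virtual corner opposite U is at (-31.40, 23.50). Since A1 is tangent to RN there, WN ⟂ RN and the tangent condition forces WH to be normal to HT, with radius 4.3, so the center W sits 4.3 in from both sides at W = (-27.10, 19.20). Then |UW| = |W − U| = 33.21.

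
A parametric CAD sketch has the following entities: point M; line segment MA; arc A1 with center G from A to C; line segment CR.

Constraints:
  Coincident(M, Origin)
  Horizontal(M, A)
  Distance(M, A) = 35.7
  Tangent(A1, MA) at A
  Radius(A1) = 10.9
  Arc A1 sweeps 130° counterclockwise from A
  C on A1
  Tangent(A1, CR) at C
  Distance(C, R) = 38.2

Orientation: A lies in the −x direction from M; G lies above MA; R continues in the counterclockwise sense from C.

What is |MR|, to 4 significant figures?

70.14

M is at the origin; M and A share the same y with |MA| = 35.7 and A on the −x side, so A = (-35.70, 0.000). Since A1 is tangent to MA there, GA ⟂ MA, so G = A + (0, 10.9) = (-35.70, 10.90). On A1, A sits at bearing -90° from G; a 130° counterclockwise sweep puts C at bearing 40°, so C = G + 10.9·(cos 40°, sin 40°) = (-27.35, 17.91). The tangent condition forces GC to be normal to CR, so CR runs along (−sin 40°, cos 40°); with |CR| = 38.2, R = (-51.90, 47.17). Then |MR| = |R − M| = 70.14.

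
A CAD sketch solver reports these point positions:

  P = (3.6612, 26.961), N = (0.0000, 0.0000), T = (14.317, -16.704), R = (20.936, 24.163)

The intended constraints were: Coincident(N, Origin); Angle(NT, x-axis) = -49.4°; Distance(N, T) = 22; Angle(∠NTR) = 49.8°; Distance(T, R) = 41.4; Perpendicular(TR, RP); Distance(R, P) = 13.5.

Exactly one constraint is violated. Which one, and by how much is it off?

Distance(R, P) = 13.5 — off by 4.00.

N = (0.00, 0.00) ✓; NT at -49.40° ✓; |NT| = 22.00 ✓; ∠NTR = 49.80° ✓; |TR| = 41.40 ✓; ∠(TR, RP) = 90.00° ✓; |RP| = 17.50 ✗.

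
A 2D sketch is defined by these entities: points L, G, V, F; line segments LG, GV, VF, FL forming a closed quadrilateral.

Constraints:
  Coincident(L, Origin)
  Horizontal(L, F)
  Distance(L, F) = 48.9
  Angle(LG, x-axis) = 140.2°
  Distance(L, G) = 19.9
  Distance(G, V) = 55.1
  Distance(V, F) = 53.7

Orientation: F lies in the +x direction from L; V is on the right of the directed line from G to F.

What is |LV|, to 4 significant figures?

37.69

Checks: |GV| = 55.10 ✓; |VF| = 53.70 ✓.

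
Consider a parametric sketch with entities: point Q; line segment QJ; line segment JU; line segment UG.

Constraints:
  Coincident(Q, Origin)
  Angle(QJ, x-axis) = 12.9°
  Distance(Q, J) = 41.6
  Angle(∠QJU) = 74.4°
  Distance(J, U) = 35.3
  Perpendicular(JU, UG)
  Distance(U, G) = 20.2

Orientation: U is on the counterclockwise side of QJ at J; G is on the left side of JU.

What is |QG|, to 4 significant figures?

31.24

Q is at the origin; QJ runs at 12.9° with length 41.6, so J = 41.6·(cos 12.9°, sin 12.9°) = (40.55, 9.287). ∠QJU = 74.4°, so JU runs at 12.9° + (180° − 74.4°) = 118.5° from the x-axis; with |JU| = 35.3, U = J + 35.3·(cos 118.5°, sin 118.5°) = (23.71, 40.31). JU is perpendicular to UG; with |UG| = 20.2 on the left of JU, G = U + 20.2·(-0.8788, -0.4772) = (5.954, 30.67). Then |QG| = |G − Q| = 31.24.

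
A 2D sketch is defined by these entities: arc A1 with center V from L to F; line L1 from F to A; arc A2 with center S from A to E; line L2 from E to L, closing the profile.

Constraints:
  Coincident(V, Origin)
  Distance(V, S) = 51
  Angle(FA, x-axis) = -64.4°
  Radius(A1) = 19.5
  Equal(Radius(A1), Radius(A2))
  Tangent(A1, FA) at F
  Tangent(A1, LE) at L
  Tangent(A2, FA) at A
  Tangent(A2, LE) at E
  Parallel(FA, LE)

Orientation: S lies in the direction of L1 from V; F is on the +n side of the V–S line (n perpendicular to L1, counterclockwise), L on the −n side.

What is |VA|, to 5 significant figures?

54.601

The slot axis is L1's direction at -64.4°, so u = (cos -64.4°, sin -64.4°) = (0.43209, -0.90183) and n = (−sin -64.4°, cos -64.4°) = (0.90183, 0.43209). V is at the origin and S lies 51.0 along u from V, so S = 51.0·u = (22.036, -45.993). Tangency of A1 to both parallel lines with radius 19.5 puts F and L at V ± 19.5·n: F = (17.586, 8.4257), L = (-17.586, -8.4257). Equal radii place A and E the same way about S: A = S + 19.5·n = (39.622, -37.568), E = S − 19.5·n = (4.4506, -54.419). Then |VA| = |A − V| = 54.601.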